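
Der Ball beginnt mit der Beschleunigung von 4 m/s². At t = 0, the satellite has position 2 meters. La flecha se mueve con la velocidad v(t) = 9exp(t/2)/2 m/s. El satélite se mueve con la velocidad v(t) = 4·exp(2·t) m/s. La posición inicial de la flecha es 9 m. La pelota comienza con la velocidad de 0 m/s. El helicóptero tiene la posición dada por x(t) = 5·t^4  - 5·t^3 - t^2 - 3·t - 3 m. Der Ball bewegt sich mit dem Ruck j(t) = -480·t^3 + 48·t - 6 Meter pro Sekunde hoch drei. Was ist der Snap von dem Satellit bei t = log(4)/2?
Wir müssen unsere Gleichung für die Geschwindigkeit v(t) = 4·exp(2·t) 3-mal ableiten. Durch Ableiten von der Geschwindigkeit erhalten wir die Beschleunigung: a(t) = 8·exp(2·t). Die Ableitung von der Beschleunigung ergibt den Ruck: j(t) = 16·exp(2·t). Mit d/dt von j(t) finden wir s(t) = 32·exp(2·t). Mit s(t) = 32·exp(2·t) und Einsetzen von t = log(4)/2, finden wir s = 128.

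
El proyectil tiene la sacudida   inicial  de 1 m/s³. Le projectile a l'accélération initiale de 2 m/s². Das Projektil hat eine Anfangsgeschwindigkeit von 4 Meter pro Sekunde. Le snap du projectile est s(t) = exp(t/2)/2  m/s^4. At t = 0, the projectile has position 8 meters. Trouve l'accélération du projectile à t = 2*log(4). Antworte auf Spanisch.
Para resolver esto, necesitamos tomar 2 integrales de nuestra ecuación del snap s(t) = exp(t/2)/2. Integrando el snap y usando la condición inicial j(0) = 1, obtenemos j(t) = exp(t/2). La antiderivada de la sacudida es la aceleración. Usando a(0) = 2, obtenemos a(t) = 2·exp(t/2). De la ecuación de la aceleración a(t) = 2·exp(t/2), sustituimos t = 2*log(4) para obtener a = 8.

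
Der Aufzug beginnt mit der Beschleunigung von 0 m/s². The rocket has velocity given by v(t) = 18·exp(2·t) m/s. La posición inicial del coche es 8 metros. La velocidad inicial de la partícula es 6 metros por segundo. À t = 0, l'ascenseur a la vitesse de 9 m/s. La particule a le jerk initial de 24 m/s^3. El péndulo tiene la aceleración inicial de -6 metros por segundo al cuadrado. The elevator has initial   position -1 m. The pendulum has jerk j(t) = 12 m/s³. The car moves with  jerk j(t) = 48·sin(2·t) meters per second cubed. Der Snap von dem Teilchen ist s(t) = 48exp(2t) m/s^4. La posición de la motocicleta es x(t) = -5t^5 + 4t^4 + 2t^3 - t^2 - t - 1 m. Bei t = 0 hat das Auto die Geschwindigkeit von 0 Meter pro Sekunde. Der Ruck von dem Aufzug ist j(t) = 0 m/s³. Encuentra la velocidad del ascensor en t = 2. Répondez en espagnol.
Debemos encontrar la antiderivada de nuestra ecuación de la sacudida j(t) = 0 2 veces. La integral de la sacudida, con a(0) = 0, da la aceleración: a(t) = 0. Tomando ∫a(t)dt y aplicando v(0) = 9, encontramos v(t) = 9. De la ecuación de la velocidad v(t) = 9, sustituimos t = 2 para obtener v = 9.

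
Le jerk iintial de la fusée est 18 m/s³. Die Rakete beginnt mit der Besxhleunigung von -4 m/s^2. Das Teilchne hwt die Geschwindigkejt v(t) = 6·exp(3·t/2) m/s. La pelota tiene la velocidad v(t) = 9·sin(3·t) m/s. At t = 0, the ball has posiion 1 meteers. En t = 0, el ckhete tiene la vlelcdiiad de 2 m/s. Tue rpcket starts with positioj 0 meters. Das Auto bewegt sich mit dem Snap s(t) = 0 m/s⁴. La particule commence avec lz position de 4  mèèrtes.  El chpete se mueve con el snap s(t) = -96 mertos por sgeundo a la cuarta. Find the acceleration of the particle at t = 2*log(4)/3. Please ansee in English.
Starting from velocity v(t) = 6·exp(3·t/2), we take 1 derivative. Taking d/dt of v(t), we find a(t) = 9·exp(3·t/2). We have acceleration a(t) = 9·exp(3·t/2). Substituting t = 2*log(4)/3: a(2*log(4)/3) = 36.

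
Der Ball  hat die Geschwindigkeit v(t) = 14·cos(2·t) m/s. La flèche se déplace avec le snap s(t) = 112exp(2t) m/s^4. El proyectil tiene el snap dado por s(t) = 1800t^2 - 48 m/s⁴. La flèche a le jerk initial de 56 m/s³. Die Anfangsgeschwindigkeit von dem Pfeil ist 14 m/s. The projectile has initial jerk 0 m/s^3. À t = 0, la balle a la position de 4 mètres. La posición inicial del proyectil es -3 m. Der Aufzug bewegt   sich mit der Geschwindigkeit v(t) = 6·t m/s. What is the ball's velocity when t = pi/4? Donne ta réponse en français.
En utilisant v(t) = 14·cos(2·t) et en substituant t = pi/4, nous trouvons v = 0.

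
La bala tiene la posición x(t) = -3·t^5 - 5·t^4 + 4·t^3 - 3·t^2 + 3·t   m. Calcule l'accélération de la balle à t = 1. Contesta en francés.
En partant de la position x(t) = -3·t^5 - 5·t^4 + 4·t^3 - 3·t^2 + 3·t, nous prenons 2 dérivées. En dérivant la position, nous obtenons la vitesse: v(t) = -15·t^4 - 20·t^3 + 12·t^2 - 6·t + 3. La dérivée de la vitesse donne l'accélération: a(t) = -60·t^3 - 60·t^2 + 24·t - 6. De l'équation de l'accélération a(t) = -60·t^3 - 60·t^2 + 24·t - 6, nous substituons t = 1 pour obtenir a = -102.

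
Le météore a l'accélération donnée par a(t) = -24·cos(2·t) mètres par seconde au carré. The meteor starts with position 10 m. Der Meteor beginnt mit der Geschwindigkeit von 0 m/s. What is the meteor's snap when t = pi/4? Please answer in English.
We must differentiate our acceleration equation a(t) = -24·cos(2·t) 2 times. Differentiating acceleration, we get jerk: j(t) = 48·sin(2·t). The derivative of jerk gives snap: s(t) = 96·cos(2·t). From the given snap equation s(t) = 96·cos(2·t), we substitute t = pi/4 to get s = 0.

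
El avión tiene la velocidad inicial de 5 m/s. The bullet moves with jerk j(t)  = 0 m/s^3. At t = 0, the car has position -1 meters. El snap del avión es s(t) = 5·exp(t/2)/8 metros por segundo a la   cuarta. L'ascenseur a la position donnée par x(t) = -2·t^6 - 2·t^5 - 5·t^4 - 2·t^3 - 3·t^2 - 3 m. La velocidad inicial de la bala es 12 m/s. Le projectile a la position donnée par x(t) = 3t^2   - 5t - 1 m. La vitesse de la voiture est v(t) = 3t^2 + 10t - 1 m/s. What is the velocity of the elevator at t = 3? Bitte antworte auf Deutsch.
Um dies zu lösen, müssen wir 1 Ableitung unserer Gleichung für die Position x(t) = -2·t^6 - 2·t^5 - 5·t^4 - 2·t^3 - 3·t^2 - 3 nehmen. Die Ableitung von der Position ergibt die Geschwindigkeit: v(t) = -12·t^5 - 10·t^4 - 20·t^3 - 6·t^2 - 6·t. Mit v(t) = -12·t^5 - 10·t^4 - 20·t^3 - 6·t^2 - 6·t und Einsetzen von t = 3, finden wir v = -4338.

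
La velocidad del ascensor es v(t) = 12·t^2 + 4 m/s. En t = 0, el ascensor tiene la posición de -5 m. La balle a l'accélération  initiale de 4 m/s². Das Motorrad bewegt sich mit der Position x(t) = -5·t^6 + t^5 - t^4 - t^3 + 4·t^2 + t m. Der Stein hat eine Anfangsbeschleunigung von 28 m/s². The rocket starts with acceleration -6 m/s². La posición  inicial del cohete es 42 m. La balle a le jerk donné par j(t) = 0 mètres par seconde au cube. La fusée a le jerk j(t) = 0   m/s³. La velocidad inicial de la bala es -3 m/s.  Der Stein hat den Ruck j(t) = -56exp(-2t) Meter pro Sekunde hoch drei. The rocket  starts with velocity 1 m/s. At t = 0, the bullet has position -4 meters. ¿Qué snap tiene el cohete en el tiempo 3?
Partiendo de la sacudida j(t) = 0, tomamos 1 derivada. Tomando d/dt de j(t), encontramos s(t) = 0. De la ecuación del snap s(t) = 0, sustituimos t = 3 para obtener s = 0.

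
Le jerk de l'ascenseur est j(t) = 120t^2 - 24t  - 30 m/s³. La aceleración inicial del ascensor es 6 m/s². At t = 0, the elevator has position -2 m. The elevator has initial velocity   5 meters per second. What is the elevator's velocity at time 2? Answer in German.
Ausgehend von dem Ruck j(t) = 120·t^2 - 24·t - 30, nehmen wir 2 Integrale. Das Integral von dem Ruck, mit a(0) = 6, ergibt die Beschleunigung: a(t) = 40·t^3 - 12·t^2 - 30·t + 6. Das Integral von der Beschleunigung, mit v(0) = 5, ergibt die Geschwindigkeit: v(t) = 10·t^4 - 4·t^3 - 15·t^2 + 6·t + 5. Aus der Gleichung für die Geschwindigkeit v(t) = 10·t^4 - 4·t^3 - 15·t^2 + 6·t + 5, setzen wir t = 2 ein und erhalten v = 85.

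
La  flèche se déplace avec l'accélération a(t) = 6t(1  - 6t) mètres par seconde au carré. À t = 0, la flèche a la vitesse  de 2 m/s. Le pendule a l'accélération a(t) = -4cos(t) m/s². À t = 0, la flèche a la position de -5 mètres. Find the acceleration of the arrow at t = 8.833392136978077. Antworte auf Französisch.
De l'équation de l'accélération a(t) = 6·t·(1 - 6·t), nous substituons t = 8.833392136978077 pour obtenir a = -2756.03704642067.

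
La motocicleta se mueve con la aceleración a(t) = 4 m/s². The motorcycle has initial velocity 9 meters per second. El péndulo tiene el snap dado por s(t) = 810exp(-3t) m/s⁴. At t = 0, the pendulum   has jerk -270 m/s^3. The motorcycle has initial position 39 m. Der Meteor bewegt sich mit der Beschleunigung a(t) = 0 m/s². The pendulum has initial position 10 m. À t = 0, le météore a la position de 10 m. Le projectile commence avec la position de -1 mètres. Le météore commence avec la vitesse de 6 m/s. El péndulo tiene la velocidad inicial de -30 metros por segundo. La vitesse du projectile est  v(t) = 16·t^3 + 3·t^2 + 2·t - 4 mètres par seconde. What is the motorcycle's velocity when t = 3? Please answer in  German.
Wir müssen unsere Gleichung für die Beschleunigung a(t) = 4 1-mal integrieren. Das Integral von der Beschleunigung, mit v(0) = 9, ergibt die Geschwindigkeit: v(t) = 4·t + 9. Aus der Gleichung für die Geschwindigkeit v(t) = 4·t + 9, setzen wir t = 3 ein und erhalten v = 21.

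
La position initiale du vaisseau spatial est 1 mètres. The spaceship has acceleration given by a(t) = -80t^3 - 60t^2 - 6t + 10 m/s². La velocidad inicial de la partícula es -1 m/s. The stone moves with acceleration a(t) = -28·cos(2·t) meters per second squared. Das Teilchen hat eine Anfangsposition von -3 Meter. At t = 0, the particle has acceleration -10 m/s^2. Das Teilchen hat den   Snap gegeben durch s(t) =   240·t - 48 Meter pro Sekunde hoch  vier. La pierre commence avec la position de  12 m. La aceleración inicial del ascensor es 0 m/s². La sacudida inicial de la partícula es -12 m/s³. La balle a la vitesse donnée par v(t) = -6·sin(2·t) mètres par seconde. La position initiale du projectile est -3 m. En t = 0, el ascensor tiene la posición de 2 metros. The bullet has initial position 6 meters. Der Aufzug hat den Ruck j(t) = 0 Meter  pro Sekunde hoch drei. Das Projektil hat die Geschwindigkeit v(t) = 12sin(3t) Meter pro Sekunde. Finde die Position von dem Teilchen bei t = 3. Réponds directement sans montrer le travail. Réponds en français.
À t = 3, x = 219.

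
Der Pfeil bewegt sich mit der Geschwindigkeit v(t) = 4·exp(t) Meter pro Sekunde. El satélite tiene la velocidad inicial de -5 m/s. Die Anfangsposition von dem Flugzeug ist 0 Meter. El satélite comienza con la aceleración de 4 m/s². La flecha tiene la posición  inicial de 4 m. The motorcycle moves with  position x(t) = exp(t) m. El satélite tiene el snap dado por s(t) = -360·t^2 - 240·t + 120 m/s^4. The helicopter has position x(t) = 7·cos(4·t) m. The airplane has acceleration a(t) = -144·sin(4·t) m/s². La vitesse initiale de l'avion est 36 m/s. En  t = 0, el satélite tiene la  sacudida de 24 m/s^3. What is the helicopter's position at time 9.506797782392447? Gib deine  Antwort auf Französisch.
En utilisant x(t) = 7·cos(4·t) et en substituant t = 9.506797782392447, nous trouvons x = 6.62664094348522.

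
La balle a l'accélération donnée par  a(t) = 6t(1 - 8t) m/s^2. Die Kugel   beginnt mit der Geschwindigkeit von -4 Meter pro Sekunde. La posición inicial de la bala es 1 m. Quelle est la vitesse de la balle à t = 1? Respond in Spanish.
Debemos encontrar la integral de nuestra ecuación de la aceleración a(t) = 6·t·(1 - 8·t) 1 vez. Integrando la aceleración y usando la condición inicial v(0) = -4, obtenemos v(t) = -16·t^3 + 3·t^2 - 4. Usando v(t) = -16·t^3 + 3·t^2 - 4 y sustituyendo t = 1, encontramos v = -17.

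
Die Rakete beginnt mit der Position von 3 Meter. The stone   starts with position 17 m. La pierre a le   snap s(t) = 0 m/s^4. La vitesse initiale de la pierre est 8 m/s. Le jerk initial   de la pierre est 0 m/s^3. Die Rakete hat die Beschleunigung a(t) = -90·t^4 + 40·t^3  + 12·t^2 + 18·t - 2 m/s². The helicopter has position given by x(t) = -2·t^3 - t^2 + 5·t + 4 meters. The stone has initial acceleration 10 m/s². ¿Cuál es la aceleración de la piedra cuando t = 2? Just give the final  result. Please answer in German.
Bei t = 2, a = 10.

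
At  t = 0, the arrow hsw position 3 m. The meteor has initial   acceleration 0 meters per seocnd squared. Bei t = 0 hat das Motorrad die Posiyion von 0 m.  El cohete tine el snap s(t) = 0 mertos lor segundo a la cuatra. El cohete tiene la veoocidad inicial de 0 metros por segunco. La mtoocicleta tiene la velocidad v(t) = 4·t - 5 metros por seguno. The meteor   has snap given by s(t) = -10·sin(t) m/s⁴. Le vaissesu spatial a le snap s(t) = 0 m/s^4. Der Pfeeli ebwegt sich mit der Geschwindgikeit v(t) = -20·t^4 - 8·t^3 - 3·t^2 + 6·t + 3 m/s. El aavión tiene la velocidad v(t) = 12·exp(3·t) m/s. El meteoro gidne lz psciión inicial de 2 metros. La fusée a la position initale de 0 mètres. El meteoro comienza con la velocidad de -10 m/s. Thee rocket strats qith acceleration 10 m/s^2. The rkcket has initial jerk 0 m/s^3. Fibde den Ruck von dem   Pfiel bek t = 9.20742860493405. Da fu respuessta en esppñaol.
Partiendo de la velocidad v(t) = -20·t^4 - 8·t^3 - 3·t^2 + 6·t + 3, tomamos 2 derivadas. Derivando la velocidad, obtenemos la aceleración: a(t) = -80·t^3 - 24·t^2 - 6·t + 6. La derivada de la aceleración da la sacudida: j(t) = -240·t^2 - 48·t - 6. Usando j(t) = -240·t^2 - 48·t - 6 y sustituyendo t = 9.20742860493405, encontramos j = -20794.3745366267.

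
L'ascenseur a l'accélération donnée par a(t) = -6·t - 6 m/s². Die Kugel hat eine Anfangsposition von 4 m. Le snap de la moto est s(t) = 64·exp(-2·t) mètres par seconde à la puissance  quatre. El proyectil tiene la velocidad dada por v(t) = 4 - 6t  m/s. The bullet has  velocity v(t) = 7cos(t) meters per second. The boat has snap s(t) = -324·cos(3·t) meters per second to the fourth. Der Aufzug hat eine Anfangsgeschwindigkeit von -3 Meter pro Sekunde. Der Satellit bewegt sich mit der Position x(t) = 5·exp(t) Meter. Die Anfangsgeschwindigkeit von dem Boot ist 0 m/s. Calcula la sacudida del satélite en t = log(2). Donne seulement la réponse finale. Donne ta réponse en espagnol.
j(log(2)) = 10.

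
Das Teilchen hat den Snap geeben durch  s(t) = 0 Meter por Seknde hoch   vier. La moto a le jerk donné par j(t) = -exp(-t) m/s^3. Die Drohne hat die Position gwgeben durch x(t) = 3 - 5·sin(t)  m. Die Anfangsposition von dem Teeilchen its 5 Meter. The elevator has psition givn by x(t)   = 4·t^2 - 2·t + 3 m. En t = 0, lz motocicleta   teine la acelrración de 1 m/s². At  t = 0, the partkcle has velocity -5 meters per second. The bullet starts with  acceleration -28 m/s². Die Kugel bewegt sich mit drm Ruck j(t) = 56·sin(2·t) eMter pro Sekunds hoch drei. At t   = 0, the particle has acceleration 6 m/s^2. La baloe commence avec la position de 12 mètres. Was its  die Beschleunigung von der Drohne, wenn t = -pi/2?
Wir müssen unsere Gleichung für die Position x(t) = 3 - 5·sin(t) 2-mal ableiten. Die Ableitung von der Position ergibt die Geschwindigkeit: v(t) = -5·cos(t). Durch Ableiten von der Geschwindigkeit erhalten wir die Beschleunigung: a(t) = 5·sin(t). Aus der Gleichung für die Beschleunigung a(t) = 5·sin(t), setzen wir t = -pi/2 ein und erhalten a = -5.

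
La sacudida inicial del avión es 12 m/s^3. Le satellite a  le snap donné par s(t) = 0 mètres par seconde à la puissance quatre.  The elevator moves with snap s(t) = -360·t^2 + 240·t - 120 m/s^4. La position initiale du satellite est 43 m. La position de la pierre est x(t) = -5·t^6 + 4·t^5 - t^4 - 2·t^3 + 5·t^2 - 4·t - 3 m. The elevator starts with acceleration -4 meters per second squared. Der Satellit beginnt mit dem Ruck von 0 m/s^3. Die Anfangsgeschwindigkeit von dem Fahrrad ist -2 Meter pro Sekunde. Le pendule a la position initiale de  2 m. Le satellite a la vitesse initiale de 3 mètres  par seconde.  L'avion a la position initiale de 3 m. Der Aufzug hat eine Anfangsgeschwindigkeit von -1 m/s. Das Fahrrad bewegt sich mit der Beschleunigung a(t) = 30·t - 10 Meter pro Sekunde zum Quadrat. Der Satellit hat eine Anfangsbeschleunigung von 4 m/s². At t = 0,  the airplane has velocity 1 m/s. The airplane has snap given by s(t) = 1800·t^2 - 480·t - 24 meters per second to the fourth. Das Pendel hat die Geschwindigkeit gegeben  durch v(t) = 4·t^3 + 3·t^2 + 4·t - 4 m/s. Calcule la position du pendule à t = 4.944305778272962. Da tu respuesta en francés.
Nous devons intégrer notre équation de la vitesse v(t) = 4·t^3 + 3·t^2 + 4·t - 4 1 fois. En prenant ∫v(t)dt et en appliquant x(0) = 2, nous trouvons x(t) = t^4 + t^3 + 2·t^2 - 4·t + 2. De l'équation de la position x(t) = t^4 + t^3 + 2·t^2 - 4·t + 2, nous substituons t = 4.944305778272962 pour obtenir x = 749.599105065245.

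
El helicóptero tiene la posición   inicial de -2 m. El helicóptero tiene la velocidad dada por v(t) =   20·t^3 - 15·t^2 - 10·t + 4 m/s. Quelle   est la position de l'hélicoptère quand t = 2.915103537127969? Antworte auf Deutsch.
Wir müssen die Stammfunktion unserer Gleichung für die Geschwindigkeit v(t) = 20·t^3 - 15·t^2 - 10·t + 4 1-mal finden. Mit ∫v(t)dt und Anwendung von x(0) = -2, finden wir x(t) = 5·t^4 - 5·t^3 - 5·t^2 + 4·t - 2. Aus der Gleichung für die Position x(t) = 5·t^4 - 5·t^3 - 5·t^2 + 4·t - 2, setzen wir t = 2.915103537127969 ein und erhalten x = 204.376476778965.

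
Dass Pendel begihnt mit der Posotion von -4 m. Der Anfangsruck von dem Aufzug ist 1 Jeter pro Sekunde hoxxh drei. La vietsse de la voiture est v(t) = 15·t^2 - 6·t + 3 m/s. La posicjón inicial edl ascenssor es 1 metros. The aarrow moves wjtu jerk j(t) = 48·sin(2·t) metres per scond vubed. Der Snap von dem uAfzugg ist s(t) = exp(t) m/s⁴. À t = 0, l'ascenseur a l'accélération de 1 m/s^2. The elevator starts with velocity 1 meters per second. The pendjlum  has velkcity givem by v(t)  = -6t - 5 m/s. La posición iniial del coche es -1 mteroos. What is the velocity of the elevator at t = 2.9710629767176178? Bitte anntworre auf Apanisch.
Partiendo del snap s(t) = exp(t), tomamos 3 antiderivadas. Tomando ∫s(t)dt y aplicando j(0) = 1, encontramos j(t) = exp(t). Tomando ∫j(t)dt y aplicando a(0) = 1, encontramos a(t) = exp(t). La integral de la aceleración, con v(0) = 1, da la velocidad: v(t) = exp(t). Usando v(t) = exp(t) y sustituyendo t = 2.9710629767176178, encontramos v = 19.5126500687963.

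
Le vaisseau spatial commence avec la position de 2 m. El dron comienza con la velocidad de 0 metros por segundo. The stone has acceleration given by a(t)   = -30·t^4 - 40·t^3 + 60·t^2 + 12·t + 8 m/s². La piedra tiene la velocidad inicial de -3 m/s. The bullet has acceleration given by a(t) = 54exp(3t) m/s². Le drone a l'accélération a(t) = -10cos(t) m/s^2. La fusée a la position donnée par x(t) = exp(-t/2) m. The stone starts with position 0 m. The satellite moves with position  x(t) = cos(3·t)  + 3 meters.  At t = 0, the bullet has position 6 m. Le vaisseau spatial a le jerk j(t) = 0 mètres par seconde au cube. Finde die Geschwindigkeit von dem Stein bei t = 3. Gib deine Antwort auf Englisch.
To find the answer, we compute 1 antiderivative of a(t) = -30·t^4 - 40·t^3 + 60·t^2 + 12·t + 8. The integral of acceleration is velocity. Using v(0) = -3, we get v(t) = -6·t^5 - 10·t^4 + 20·t^3 + 6·t^2 + 8·t - 3. From the given velocity equation v(t) = -6·t^5 - 10·t^4 + 20·t^3 + 6·t^2 + 8·t - 3, we substitute t = 3 to get v = -1653.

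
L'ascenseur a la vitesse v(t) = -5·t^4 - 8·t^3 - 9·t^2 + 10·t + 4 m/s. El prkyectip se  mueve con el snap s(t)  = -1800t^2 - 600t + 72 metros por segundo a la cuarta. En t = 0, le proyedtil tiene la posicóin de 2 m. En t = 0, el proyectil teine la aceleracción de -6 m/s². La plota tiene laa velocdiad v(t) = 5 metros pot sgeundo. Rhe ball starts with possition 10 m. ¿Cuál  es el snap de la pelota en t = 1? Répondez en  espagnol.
Debemos derivar nuestra ecuación de la velocidad v(t) = 5 3 veces. La derivada de la velocidad da la aceleración: a(t) = 0. Tomando d/dt de a(t), encontramos j(t) = 0. Derivando la sacudida, obtenemos el snap: s(t) = 0. Tenemos el snap s(t) = 0. Sustituyendo t = 1: s(1) = 0.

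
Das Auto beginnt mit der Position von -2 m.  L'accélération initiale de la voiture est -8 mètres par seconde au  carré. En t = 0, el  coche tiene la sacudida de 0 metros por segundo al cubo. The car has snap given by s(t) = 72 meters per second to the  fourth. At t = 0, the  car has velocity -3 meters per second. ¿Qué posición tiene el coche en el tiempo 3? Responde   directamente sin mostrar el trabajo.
La posición en t = 3 es x = 196.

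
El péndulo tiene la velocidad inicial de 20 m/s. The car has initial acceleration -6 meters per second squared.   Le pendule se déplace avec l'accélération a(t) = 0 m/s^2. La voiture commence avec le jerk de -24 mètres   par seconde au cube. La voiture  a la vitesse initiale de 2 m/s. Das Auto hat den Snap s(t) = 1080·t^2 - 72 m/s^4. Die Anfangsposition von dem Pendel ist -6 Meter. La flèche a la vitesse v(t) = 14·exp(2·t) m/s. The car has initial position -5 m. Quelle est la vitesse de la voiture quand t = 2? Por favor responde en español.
Debemos encontrar la antiderivada de nuestra ecuación del snap s(t) = 1080·t^2 - 72 3 veces. La integral del snap, con j(0) = -24, da la sacudida: j(t) = 360·t^3 - 72·t - 24. Integrando la sacudida y usando la condición inicial a(0) = -6, obtenemos a(t) = 90·t^4 - 36·t^2 - 24·t - 6. La antiderivada de la aceleración es la velocidad. Usando v(0) = 2, obtenemos v(t) = 18·t^5 - 12·t^3 - 12·t^2 - 6·t + 2. Usando v(t) = 18·t^5 - 12·t^3 - 12·t^2 - 6·t + 2 y sustituyendo t = 2, encontramos v = 422.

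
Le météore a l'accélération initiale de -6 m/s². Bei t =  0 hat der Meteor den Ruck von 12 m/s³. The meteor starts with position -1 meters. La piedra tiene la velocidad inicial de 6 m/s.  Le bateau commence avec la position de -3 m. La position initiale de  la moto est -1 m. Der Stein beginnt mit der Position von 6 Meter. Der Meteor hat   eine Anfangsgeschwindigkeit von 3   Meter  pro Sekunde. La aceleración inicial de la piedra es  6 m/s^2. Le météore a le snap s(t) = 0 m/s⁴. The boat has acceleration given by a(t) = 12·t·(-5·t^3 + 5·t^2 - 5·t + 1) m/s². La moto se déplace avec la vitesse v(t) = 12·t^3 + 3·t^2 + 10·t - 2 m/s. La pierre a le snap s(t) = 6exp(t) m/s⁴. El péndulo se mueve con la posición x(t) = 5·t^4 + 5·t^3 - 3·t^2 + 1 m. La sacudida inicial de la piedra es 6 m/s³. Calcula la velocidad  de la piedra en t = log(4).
Para resolver esto, necesitamos tomar 3 integrales de nuestra ecuación del snap s(t) = 6·exp(t). Integrando el snap y usando la condición inicial j(0) = 6, obtenemos j(t) = 6·exp(t). Tomando ∫j(t)dt y aplicando a(0) = 6, encontramos a(t) = 6·exp(t). Integrando la aceleración y usando la condición inicial v(0) = 6, obtenemos v(t) = 6·exp(t). Usando v(t) = 6·exp(t) y sustituyendo t = log(4), encontramos v = 24.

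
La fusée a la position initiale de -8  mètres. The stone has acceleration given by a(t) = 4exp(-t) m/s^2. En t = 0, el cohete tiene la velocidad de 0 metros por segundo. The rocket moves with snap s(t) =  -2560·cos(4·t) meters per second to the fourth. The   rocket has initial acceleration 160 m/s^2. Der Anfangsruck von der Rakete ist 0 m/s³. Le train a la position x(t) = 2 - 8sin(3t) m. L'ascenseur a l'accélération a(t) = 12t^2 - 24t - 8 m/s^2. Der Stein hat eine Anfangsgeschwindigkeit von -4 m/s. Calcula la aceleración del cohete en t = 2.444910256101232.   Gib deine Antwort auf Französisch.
Pour résoudre ceci, nous devons prendre 2 primitives de notre équation du snap s(t) = -2560·cos(4·t). La primitive du snap, avec j(0) = 0, donne le jerk: j(t) = -640·sin(4·t). L'intégrale du jerk est l'accélération. En utilisant a(0) = 160, nous obtenons a(t) = 160·cos(4·t). Nous avons l'accélération a(t) = 160·cos(4·t). En substituant t = 2.444910256101232: a(2.444910256101232) = -150.031052446234.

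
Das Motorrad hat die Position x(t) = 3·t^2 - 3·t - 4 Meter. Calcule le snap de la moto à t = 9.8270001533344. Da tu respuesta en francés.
Pour résoudre ceci, nous devons prendre 4 dérivées de notre équation de la position x(t) = 3·t^2 - 3·t - 4. La dérivée de la position donne la vitesse: v(t) = 6·t - 3. En prenant d/dt de v(t), nous trouvons a(t) = 6. La dérivée de l'accélération donne le jerk: j(t) = 0. En prenant d/dt de j(t), nous trouvons s(t) = 0. De l'équation du snap s(t) = 0, nous substituons t = 9.8270001533344 pour obtenir s = 0.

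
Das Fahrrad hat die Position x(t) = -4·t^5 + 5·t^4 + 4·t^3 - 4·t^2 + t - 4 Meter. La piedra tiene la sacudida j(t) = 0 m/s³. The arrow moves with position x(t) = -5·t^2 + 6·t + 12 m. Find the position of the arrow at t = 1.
We have position x(t) = -5·t^2 + 6·t + 12. Substituting t = 1: x(1) = 13.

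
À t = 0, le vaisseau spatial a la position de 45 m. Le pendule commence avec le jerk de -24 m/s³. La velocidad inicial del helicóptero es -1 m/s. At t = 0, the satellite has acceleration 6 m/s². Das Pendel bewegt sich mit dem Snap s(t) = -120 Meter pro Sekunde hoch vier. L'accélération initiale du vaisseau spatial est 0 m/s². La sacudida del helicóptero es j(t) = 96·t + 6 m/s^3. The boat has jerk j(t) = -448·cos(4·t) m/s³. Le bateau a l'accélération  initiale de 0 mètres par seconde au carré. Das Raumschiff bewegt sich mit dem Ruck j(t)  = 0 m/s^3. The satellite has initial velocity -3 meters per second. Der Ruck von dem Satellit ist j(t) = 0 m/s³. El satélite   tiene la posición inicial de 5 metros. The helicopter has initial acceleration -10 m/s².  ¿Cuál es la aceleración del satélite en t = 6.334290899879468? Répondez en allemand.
Wir müssen die Stammfunktion unserer Gleichung für den Ruck j(t) = 0 1-mal finden. Das Integral von dem Ruck, mit a(0) = 6, ergibt die Beschleunigung: a(t) = 6. Aus der Gleichung für die Beschleunigung a(t) = 6, setzen wir t = 6.334290899879468 ein und erhalten a = 6.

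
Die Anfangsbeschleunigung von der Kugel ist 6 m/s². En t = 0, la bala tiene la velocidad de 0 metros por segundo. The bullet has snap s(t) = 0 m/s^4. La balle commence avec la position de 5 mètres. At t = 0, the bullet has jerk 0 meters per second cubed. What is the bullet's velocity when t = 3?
To find the answer, we compute 3 integrals of s(t) = 0. Taking ∫s(t)dt and applying j(0) = 0, we find j(t) = 0. The antiderivative of jerk, with a(0) = 6, gives acceleration: a(t) = 6. Integrating acceleration and using the initial condition v(0) = 0, we get v(t) = 6·t. We have velocity v(t) = 6·t. Substituting t = 3: v(3) = 18.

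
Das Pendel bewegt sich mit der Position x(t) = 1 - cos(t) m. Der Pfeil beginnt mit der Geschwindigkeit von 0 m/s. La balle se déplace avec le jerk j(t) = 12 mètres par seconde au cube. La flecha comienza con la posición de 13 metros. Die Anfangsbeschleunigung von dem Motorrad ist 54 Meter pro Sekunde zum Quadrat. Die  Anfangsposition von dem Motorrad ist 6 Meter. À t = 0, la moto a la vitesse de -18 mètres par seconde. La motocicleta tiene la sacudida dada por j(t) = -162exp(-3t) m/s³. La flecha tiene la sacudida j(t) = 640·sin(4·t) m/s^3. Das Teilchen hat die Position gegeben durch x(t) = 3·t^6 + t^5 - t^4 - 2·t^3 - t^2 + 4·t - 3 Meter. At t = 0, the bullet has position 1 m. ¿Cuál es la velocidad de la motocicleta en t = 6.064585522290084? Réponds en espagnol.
Necesitamos integrar nuestra ecuación de la sacudida j(t) = -162·exp(-3·t) 2 veces. La integral de la sacudida es la aceleración. Usando a(0) = 54, obtenemos a(t) = 54·exp(-3·t). Integrando la aceleración y usando la condición inicial v(0) = -18, obtenemos v(t) = -18·exp(-3·t). Usando v(t) = -18·exp(-3·t) y sustituyendo t = 6.064585522290084, encontramos v = -2.25852250803341E-7.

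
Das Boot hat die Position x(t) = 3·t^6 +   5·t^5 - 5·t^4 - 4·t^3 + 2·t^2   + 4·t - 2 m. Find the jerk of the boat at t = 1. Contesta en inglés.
We must differentiate our position equation x(t) = 3·t^6 + 5·t^5 - 5·t^4 - 4·t^3 + 2·t^2 + 4·t - 2 3 times. Differentiating position, we get velocity: v(t) = 18·t^5 + 25·t^4 - 20·t^3 - 12·t^2 + 4·t + 4. The derivative of velocity gives acceleration: a(t) = 90·t^4 + 100·t^3 - 60·t^2 - 24·t + 4. Differentiating acceleration, we get jerk: j(t) = 360·t^3 + 300·t^2 - 120·t - 24. From the given jerk equation j(t) = 360·t^3 + 300·t^2 - 120·t - 24, we substitute t = 1 to get j = 516.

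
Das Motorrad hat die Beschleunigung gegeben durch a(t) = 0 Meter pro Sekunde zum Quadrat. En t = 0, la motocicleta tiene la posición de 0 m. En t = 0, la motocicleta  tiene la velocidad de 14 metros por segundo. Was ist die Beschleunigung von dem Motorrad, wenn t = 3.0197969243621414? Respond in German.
Wir haben die Beschleunigung a(t) = 0. Durch Einsetzen von t = 3.0197969243621414: a(3.0197969243621414) = 0.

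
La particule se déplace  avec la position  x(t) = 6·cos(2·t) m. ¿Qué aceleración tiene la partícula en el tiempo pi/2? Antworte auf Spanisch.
Para resolver esto, necesitamos tomar 2 derivadas de nuestra ecuación de la posición x(t) = 6·cos(2·t). Derivando la posición, obtenemos la velocidad: v(t) = -12·sin(2·t). La derivada de la velocidad da la aceleración: a(t) = -24·cos(2·t). Usando a(t) = -24·cos(2·t) y sustituyendo t = pi/2, encontramos a = 24.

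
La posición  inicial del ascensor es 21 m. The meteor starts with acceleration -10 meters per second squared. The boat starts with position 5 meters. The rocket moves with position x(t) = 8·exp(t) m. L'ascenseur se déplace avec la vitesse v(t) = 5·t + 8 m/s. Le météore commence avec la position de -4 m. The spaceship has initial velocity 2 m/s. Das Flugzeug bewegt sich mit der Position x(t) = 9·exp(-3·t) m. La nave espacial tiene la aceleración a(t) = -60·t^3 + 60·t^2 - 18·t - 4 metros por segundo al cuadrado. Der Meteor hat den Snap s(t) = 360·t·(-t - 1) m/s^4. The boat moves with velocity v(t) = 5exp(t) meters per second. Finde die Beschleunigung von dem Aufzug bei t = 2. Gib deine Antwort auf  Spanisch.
Debemos derivar nuestra ecuación de la velocidad v(t) = 5·t + 8 1 vez. Tomando d/dt de v(t), encontramos a(t) = 5. De la ecuación de la aceleración a(t) = 5, sustituimos t = 2 para obtener a = 5.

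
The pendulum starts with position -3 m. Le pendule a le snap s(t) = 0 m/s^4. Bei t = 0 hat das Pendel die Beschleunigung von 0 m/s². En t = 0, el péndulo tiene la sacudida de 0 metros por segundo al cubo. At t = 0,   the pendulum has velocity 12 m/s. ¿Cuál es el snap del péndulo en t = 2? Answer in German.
Mit s(t) = 0 und Einsetzen von t = 2, finden wir s = 0.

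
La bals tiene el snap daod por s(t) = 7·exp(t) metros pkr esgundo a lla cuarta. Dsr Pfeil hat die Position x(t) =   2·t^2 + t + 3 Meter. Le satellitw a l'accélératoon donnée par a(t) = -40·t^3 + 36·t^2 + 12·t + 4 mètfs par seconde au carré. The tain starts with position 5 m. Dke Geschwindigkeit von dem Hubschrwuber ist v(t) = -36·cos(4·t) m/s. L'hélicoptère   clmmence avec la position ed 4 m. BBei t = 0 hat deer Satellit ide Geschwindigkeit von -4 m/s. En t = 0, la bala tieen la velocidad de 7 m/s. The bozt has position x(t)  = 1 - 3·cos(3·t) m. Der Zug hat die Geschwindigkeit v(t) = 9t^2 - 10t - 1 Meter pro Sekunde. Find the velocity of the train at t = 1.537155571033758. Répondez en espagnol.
Usando v(t) = 9·t^2 - 10·t - 1 y sustituyendo t = 1.537155571033758, encontramos v = 4.89406953570349.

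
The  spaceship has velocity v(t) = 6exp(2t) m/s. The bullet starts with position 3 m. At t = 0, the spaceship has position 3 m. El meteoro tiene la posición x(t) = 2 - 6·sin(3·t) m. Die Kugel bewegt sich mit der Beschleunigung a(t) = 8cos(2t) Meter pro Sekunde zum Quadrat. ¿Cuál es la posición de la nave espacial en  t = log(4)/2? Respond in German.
Wir müssen das Integral unserer Gleichung für die Geschwindigkeit v(t) = 6·exp(2·t) 1-mal finden. Durch Integration von der Geschwindigkeit und Verwendung der Anfangsbedingung x(0) = 3, erhalten wir x(t) = 3·exp(2·t). Aus der Gleichung für die Position x(t) = 3·exp(2·t), setzen wir t = log(4)/2 ein und erhalten x = 12.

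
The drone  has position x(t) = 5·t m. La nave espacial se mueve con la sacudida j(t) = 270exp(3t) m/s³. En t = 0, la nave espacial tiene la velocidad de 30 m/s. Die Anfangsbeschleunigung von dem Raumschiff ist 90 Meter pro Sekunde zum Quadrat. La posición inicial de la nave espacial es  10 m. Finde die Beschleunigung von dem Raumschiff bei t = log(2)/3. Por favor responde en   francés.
En partant du jerk j(t) = 270·exp(3·t), nous prenons 1 primitive. La primitive du jerk, avec a(0) = 90, donne l'accélération: a(t) = 90·exp(3·t). En utilisant a(t) = 90·exp(3·t) et en substituant t = log(2)/3, nous trouvons a = 180.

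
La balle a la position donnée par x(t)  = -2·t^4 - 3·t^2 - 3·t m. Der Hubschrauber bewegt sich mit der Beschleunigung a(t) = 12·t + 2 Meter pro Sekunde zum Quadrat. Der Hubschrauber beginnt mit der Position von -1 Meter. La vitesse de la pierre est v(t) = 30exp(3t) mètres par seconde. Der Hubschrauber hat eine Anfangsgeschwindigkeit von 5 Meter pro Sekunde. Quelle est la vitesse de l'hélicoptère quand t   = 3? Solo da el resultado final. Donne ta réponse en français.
La réponse est 65.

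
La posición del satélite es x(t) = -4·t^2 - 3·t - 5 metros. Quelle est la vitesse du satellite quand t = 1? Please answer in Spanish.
Partiendo de la posición x(t) = -4·t^2 - 3·t - 5, tomamos 1 derivada. Derivando la posición, obtenemos la velocidad: v(t) = -8·t - 3. De la ecuación de la velocidad v(t) = -8·t - 3, sustituimos t = 1 para obtener v = -11.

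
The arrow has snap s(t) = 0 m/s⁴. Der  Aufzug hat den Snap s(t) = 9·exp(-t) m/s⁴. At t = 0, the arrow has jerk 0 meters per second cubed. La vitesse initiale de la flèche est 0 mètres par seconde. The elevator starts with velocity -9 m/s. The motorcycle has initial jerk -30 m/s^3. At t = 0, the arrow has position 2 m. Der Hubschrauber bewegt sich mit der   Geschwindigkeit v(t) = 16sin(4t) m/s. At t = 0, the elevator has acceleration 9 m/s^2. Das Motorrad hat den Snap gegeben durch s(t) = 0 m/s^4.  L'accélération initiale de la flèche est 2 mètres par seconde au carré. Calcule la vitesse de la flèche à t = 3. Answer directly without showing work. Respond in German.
Die Geschwindigkeit bei t = 3 ist v = 6.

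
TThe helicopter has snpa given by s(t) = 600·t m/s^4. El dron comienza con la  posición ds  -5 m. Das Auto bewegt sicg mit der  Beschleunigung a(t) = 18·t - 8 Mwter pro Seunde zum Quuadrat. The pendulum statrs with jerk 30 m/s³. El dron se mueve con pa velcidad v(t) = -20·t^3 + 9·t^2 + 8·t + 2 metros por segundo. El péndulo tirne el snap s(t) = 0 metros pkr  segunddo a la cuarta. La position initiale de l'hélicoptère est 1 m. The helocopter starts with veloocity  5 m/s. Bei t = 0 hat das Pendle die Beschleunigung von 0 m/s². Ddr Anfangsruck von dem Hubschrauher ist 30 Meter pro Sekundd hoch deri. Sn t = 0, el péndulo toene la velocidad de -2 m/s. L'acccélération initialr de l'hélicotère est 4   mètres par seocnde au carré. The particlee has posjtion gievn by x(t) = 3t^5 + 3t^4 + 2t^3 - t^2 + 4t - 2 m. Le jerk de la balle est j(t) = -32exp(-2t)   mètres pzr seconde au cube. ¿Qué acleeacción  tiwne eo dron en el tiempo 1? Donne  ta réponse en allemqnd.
Ausgehend von der Geschwindigkeit v(t) = -20·t^3 + 9·t^2 + 8·t + 2, nehmen wir 1 Ableitung. Die Ableitung von der Geschwindigkeit ergibt die Beschleunigung: a(t) = -60·t^2 + 18·t + 8. Wir haben die Beschleunigung a(t) = -60·t^2 + 18·t + 8. Durch Einsetzen von t = 1: a(1) = -34.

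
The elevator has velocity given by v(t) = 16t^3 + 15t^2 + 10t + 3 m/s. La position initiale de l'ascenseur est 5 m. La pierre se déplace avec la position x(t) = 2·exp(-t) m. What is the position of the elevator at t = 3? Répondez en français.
Nous devons trouver la primitive de notre équation de la vitesse v(t) = 16·t^3 + 15·t^2 + 10·t + 3 1 fois. En prenant ∫v(t)dt et en appliquant x(0) = 5, nous trouvons x(t) = 4·t^4 + 5·t^3 + 5·t^2 + 3·t + 5. Nous avons la position x(t) = 4·t^4 + 5·t^3 + 5·t^2 + 3·t + 5. En substituant t = 3: x(3) = 518.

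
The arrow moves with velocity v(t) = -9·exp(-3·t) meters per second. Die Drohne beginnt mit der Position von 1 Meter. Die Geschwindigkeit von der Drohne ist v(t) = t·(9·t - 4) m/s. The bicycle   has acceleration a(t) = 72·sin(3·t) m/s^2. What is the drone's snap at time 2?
Starting from velocity v(t) = t·(9·t - 4), we take 3 derivatives. Differentiating velocity, we get acceleration: a(t) = 18·t - 4. Differentiating acceleration, we get jerk: j(t) = 18. Differentiating jerk, we get snap: s(t) = 0. From the given snap equation s(t) = 0, we substitute t = 2 to get s = 0.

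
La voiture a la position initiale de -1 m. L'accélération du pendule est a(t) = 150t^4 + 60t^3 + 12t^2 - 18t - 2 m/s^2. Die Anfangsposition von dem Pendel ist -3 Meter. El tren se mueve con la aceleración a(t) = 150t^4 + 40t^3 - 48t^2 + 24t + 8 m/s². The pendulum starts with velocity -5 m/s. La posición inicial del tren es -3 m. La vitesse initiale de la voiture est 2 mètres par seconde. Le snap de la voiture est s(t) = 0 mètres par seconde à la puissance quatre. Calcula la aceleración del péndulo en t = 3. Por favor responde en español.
Usando a(t) = 150·t^4 + 60·t^3 + 12·t^2 - 18·t - 2 y sustituyendo t = 3, encontramos a = 13822.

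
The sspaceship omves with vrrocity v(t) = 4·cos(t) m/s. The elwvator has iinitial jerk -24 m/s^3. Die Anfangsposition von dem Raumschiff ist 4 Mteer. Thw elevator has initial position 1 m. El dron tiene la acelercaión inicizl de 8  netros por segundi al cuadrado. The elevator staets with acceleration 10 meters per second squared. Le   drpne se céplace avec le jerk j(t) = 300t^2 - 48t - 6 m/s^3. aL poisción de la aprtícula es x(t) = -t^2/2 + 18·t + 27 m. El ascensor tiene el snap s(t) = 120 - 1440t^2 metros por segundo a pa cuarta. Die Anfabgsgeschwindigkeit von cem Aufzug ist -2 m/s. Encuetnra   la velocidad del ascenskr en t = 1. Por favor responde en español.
Necesitamos integrar nuestra ecuación del snap s(t) = 120 - 1440·t^2 3 veces. La antiderivada del snap, con j(0) = -24, da la sacudida: j(t) = -480·t^3 + 120·t - 24. La antiderivada de la sacudida es la aceleración. Usando a(0) = 10, obtenemos a(t) = -120·t^4 + 60·t^2 - 24·t + 10. Integrando la aceleración y usando la condición inicial v(0) = -2, obtenemos v(t) = -24·t^5 + 20·t^3 - 12·t^2 + 10·t - 2. Tenemos la velocidad v(t) = -24·t^5 + 20·t^3 - 12·t^2 + 10·t - 2. Sustituyendo t = 1: v(1) = -8.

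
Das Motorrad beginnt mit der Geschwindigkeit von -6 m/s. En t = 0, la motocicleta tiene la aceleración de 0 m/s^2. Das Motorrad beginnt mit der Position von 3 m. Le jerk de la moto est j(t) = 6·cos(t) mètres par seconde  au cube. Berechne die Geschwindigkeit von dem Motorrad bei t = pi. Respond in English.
We must find the antiderivative of our jerk equation j(t) = 6·cos(t) 2 times. Finding the antiderivative of j(t) and using a(0) = 0: a(t) = 6·sin(t). Integrating acceleration and using the initial condition v(0) = -6, we get v(t) = -6·cos(t). Using v(t) = -6·cos(t) and substituting t = pi, we find v = 6.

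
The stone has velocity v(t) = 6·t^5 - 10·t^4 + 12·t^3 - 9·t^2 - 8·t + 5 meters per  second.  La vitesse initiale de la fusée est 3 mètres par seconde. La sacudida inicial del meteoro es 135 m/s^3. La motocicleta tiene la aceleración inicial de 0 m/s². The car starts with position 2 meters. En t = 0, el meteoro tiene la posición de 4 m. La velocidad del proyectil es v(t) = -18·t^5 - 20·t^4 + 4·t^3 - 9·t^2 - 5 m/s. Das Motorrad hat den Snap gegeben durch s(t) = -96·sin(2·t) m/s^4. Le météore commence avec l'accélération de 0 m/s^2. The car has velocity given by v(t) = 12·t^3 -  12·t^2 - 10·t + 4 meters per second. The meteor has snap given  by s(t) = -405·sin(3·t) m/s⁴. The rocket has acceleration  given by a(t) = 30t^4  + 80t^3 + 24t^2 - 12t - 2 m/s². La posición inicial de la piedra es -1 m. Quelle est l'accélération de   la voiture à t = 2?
Pour résoudre ceci, nous devons prendre 1 dérivée de notre équation de la vitesse v(t) = 12·t^3 - 12·t^2 - 10·t + 4. La dérivée de la vitesse donne l'accélération: a(t) = 36·t^2 - 24·t - 10. Nous avons l'accélération a(t) = 36·t^2 - 24·t - 10. En substituant t = 2: a(2) = 86.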